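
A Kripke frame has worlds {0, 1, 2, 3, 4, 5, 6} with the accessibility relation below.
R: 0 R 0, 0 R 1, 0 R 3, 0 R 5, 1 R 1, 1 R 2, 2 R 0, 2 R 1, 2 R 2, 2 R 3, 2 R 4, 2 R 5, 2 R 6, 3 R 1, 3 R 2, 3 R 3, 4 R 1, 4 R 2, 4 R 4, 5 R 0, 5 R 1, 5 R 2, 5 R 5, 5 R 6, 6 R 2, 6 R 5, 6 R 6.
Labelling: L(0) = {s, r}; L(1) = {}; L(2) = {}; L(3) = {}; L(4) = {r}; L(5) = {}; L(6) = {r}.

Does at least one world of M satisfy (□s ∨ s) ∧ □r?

No

Recall that □ψ holds at a world iff ψ holds at every accessible world, and ◇ψ holds iff ψ holds at some accessible world.
Let φ = (□s ∨ s) ∧ □r. Evaluate φ at each world:
  0 (successors {0, 1, 3, 5}): φ is false.
  1 (successors {1, 2}): φ is false.
  2 (successors {0, 1, 2, 3, 4, 5, 6}): φ is false.
  3 (successors {1, 2, 3}): φ is false.
  4 (successors {1, 2, 4}): φ is false.
  5 (successors {0, 1, 2, 5, 6}): φ is false.
  6 (successors {2, 5, 6}): φ is false.
For instance, at 5:
  At 5: □s ∨ s is false, □r is false, so (□s ∨ s) ∧ □r is false.
    At 5: □s is false, s is false, so □s ∨ s is false.
      At 5: □s requires s at every successor {0, 1, 2, 5, 6}.
        s fails at 1, so □s is false at 5.
    At 5: □r requires r at every successor {0, 1, 2, 5, 6}.
      r fails at 1, so □r is false at 5.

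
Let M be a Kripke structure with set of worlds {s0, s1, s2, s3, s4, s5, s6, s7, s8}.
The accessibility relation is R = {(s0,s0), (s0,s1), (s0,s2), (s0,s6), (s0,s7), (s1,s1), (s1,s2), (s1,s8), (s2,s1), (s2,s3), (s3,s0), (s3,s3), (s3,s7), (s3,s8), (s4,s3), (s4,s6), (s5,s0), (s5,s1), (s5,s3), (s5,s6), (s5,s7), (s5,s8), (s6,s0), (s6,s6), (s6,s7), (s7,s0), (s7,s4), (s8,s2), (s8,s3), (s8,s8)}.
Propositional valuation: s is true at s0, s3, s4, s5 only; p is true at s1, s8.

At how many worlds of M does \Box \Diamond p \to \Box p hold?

Recall that \Box ψ holds at a world iff ψ holds at every accessible world, and \Diamond ψ holds iff ψ holds at some accessible world.
Let φ = \Box \Diamond p \to \Box p. Evaluate φ at each world:
  s0 (successors {s0, s1, s2, s6, s7}): φ is true.
  s1 (successors {s1, s2, s8}): φ is false.
  s2 (successors {s1, s3}): φ is false.
  s3 (successors {s0, s3, s7, s8}): φ is true.
  s4 (successors {s3, s6}): φ is true.
  s5 (successors {s0, s1, s3, s6, s7, s8}): φ is true.
  s6 (successors {s0, s6, s7}): φ is true.
  s7 (successors {s0, s4}): φ is true.
  s8 (successors {s2, s3, s8}): φ is false.
For instance, at s2:
  At s2: \Box \Diamond p is true, \Box p is false, so \Box \Diamond p \to \Box p is false.
    At s2: \Box \Diamond p requires \Diamond p at every successor {s1, s3}.
      At s1: \Diamond p is true.
      At s3: \Diamond p is true.
    So \Box \Diamond p is true at s2.
    At s2: \Box p requires p at every successor {s1, s3}.
      p fails at s3, so \Box p is false at s2.
Satisfying worlds: {s0, s3, s4, s5, s6, s7}

6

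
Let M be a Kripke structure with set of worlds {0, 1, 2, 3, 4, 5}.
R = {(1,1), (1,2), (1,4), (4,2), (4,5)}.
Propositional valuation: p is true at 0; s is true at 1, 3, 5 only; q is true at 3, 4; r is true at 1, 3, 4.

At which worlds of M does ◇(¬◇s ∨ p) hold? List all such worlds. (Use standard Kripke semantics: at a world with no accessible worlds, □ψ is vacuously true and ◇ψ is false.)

1, 4

Let φ = ◇(¬◇s ∨ p). Evaluate φ at each world:
  0 (successors ∅): φ is false.
  1 (successors {1, 2, 4}): φ is true.
  2 (successors ∅): φ is false.
  3 (successors ∅): φ is false.
  4 (successors {2, 5}): φ is true.
  5 (successors ∅): φ is false.
For instance, at 1:
  At 1: ◇(¬◇s ∨ p) requires ¬◇s ∨ p at some successor in {1, 2, 4}.
    ¬◇s ∨ p holds at 2, so ◇(¬◇s ∨ p) is true at 1.
      At 2: ¬◇s is true, p is false, so ¬◇s ∨ p is true.
Satisfying worlds: {1, 4}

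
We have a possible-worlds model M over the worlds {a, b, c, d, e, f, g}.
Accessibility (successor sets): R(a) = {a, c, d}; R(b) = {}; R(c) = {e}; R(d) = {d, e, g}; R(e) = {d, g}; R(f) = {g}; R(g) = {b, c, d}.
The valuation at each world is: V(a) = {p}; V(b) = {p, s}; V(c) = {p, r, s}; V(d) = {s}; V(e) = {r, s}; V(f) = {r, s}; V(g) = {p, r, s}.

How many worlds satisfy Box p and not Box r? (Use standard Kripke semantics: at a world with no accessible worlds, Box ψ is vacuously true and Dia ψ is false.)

0

Recall that Box ψ holds at a world iff ψ holds at every accessible world, and Dia ψ holds iff ψ holds at some accessible world.
Let φ = Box p and not Box r. Evaluate φ at each world:
  a (successors {a, c, d}): φ is false.
  b (successors ∅): φ is false.
  c (successors {e}): φ is false.
  d (successors {d, e, g}): φ is false.
  e (successors {d, g}): φ is false.
  f (successors {g}): φ is false.
  g (successors {b, c, d}): φ is false.
For instance, at c:
  At c: Box p is false, not Box r is false, so Box p and not Box r is false.
    At c: Box p requires p at every successor {e}.
      p fails at e, so Box p is false at c.
    At c: Box r is true, so not Box r is false.
      At c: Box r requires r at every successor {e}.
        At e: r is true.
      So Box r is true at c.
Satisfying worlds: none.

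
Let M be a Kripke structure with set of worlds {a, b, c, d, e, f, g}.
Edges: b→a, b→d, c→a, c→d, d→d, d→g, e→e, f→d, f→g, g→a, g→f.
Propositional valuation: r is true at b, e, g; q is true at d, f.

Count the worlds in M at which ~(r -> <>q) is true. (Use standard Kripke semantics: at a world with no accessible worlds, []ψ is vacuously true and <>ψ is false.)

1

Let φ = ~(r -> <>q). Evaluate φ at each world:
  a (successors ∅): φ is false.
  b (successors {a, d}): φ is false.
  c (successors {a, d}): φ is false.
  d (successors {d, g}): φ is false.
  e (successors {e}): φ is true.
  f (successors {d, g}): φ is false.
  g (successors {a, f}): φ is false.
For instance, at f:
  At f: r -> <>q is true, so ~(r -> <>q) is false.
    At f: r is false, <>q is true, so r -> <>q is true.
      At f: <>q requires q at some successor in {d, g}.
        q holds at d, so <>q is true at f.
Satisfying worlds: {e}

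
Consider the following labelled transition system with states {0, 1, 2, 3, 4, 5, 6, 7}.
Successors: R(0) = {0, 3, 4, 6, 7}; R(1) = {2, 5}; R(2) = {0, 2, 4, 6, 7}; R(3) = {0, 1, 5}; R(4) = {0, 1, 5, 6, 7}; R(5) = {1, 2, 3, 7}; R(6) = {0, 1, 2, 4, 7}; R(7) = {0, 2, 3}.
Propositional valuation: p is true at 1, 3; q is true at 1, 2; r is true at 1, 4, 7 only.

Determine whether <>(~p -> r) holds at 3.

Recall that <>ψ holds at a world iff ψ holds at some accessible world.
At 3: <>(~p -> r) requires ~p -> r at some successor in {0, 1, 5}.
  ~p -> r holds at 1, so <>(~p -> r) is true at 3.

Yes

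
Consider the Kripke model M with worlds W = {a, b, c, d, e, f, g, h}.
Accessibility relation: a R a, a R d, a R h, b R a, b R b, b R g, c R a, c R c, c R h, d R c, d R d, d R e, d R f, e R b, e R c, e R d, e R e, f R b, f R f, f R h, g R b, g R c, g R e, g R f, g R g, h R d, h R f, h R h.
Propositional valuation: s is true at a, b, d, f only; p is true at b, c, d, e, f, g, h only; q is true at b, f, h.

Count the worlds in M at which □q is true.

Let φ = □q. Evaluate φ at each world:
  a (successors {a, d, h}): φ is false.
  b (successors {a, b, g}): φ is false.
  c (successors {a, c, h}): φ is false.
  d (successors {c, d, e, f}): φ is false.
  e (successors {b, c, d, e}): φ is false.
  f (successors {b, f, h}): φ is true.
  g (successors {b, c, e, f, g}): φ is false.
  h (successors {d, f, h}): φ is false.
For instance, at d:
  At d: □q requires q at every successor {c, d, e, f}.
    q fails at c, so □q is false at d.
Satisfying worlds: {f}

1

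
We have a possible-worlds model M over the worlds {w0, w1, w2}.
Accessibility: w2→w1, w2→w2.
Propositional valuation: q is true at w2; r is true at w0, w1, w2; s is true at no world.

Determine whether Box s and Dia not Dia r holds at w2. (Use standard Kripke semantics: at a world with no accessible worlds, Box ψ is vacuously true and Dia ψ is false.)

At w2: Box s is false, Dia not Dia r is true, so Box s and Dia not Dia r is false.
  At w2: Box s requires s at every successor {w1, w2}.
    s fails at w1, so Box s is false at w2.
  At w2: Dia not Dia r requires not Dia r at some successor in {w1, w2}.
    not Dia r holds at w1, so Dia not Dia r is true at w2.
      At w1: Dia r is false, so not Dia r is true.

No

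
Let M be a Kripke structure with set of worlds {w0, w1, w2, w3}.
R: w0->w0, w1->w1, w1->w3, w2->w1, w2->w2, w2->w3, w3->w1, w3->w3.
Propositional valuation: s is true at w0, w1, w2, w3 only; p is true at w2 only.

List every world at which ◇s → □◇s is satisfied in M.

w0, w1, w2, w3

Recall that □ψ holds at a world iff ψ holds at every accessible world, and ◇ψ holds iff ψ holds at some accessible world.
Let φ = ◇s → □◇s. Evaluate φ at each world:
  w0 (successors {w0}): φ is true.
  w1 (successors {w1, w3}): φ is true.
  w2 (successors {w1, w2, w3}): φ is true.
  w3 (successors {w1, w3}): φ is true.
For instance, at w1:
  At w1: ◇s is true, □◇s is true, so ◇s → □◇s is true.
    At w1: ◇s requires s at some successor in {w1, w3}.
      s holds at w1, so ◇s is true at w1.
    At w1: □◇s requires ◇s at every successor {w1, w3}.
      At w1: ◇s is true.
      At w3: ◇s is true.
    So □◇s is true at w1.
Satisfying worlds: {w0, w1, w2, w3}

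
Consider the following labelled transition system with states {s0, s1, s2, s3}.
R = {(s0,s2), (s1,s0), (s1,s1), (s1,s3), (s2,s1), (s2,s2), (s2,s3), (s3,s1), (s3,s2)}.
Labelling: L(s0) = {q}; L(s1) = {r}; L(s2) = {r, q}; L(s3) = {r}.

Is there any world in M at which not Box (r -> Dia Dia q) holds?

Recall that Box ψ holds at a world iff ψ holds at every accessible world, and Dia ψ holds iff ψ holds at some accessible world.
Let φ = not Box (r -> Dia Dia q). Evaluate φ at each world:
  s0 (successors {s2}): φ is false.
  s1 (successors {s0, s1, s3}): φ is false.
  s2 (successors {s1, s2, s3}): φ is false.
  s3 (successors {s1, s2}): φ is false.
For instance, at s1:
  At s1: Box (r -> Dia Dia q) is true, so not Box (r -> Dia Dia q) is false.
    At s1: Box (r -> Dia Dia q) requires r -> Dia Dia q at every successor {s0, s1, s3}.
      At s0: r -> Dia Dia q is true.
      At s1: r -> Dia Dia q is true.
      At s3: r -> Dia Dia q is true.
    So Box (r -> Dia Dia q) is true at s1.

No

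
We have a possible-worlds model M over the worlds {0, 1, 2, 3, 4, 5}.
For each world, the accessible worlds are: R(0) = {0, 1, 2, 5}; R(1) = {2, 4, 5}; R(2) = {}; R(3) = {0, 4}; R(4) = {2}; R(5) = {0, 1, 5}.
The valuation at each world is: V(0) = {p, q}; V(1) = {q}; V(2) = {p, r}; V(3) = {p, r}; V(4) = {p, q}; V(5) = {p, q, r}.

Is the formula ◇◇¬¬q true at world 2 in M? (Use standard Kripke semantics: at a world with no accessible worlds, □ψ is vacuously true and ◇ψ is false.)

At 2: no accessible worlds, so ◇◇¬¬q is false.

No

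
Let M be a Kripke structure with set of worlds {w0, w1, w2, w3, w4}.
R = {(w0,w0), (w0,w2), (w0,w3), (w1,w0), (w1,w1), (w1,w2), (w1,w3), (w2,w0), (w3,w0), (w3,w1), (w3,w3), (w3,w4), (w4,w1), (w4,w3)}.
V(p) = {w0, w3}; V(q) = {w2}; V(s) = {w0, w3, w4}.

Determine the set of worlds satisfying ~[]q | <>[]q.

w0, w1, w2, w3, w4

Let φ = ~[]q | <>[]q. Evaluate φ at each world:
  w0 (successors {w0, w2, w3}): φ is true.
  w1 (successors {w0, w1, w2, w3}): φ is true.
  w2 (successors {w0}): φ is true.
  w3 (successors {w0, w1, w3, w4}): φ is true.
  w4 (successors {w1, w3}): φ is true.
For instance, at w4:
  At w4: ~[]q is true, <>[]q is false, so ~[]q | <>[]q is true.
    At w4: []q is false, so ~[]q is true.
      At w4: []q requires q at every successor {w1, w3}.
        q fails at w1, so []q is false at w4.
    At w4: <>[]q requires []q at some successor in {w1, w3}.
      At w1: []q is false.
      At w3: []q is false.
    So <>[]q is false at w4.
Satisfying worlds: {w0, w1, w2, w3, w4}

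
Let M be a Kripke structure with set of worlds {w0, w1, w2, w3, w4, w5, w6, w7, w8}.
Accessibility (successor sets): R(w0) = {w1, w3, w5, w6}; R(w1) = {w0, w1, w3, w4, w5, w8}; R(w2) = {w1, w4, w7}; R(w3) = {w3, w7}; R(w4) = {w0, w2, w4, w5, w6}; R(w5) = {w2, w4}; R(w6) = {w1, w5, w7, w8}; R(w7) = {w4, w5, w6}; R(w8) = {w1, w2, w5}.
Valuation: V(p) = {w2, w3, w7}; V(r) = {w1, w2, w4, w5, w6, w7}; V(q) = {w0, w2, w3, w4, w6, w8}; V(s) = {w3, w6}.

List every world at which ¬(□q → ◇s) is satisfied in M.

Let φ = ¬(□q → ◇s). Evaluate φ at each world:
  w0 (successors {w1, w3, w5, w6}): φ is false.
  w1 (successors {w0, w1, w3, w4, w5, w8}): φ is false.
  w2 (successors {w1, w4, w7}): φ is false.
  w3 (successors {w3, w7}): φ is false.
  w4 (successors {w0, w2, w4, w5, w6}): φ is false.
  w5 (successors {w2, w4}): φ is true.
  w6 (successors {w1, w5, w7, w8}): φ is false.
  w7 (successors {w4, w5, w6}): φ is false.
  w8 (successors {w1, w2, w5}): φ is false.
For instance, at w1:
  At w1: □q → ◇s is true, so ¬(□q → ◇s) is false.
    At w1: □q is false, ◇s is true, so □q → ◇s is true.
      At w1: □q requires q at every successor {w0, w1, w3, w4, w5, w8}.
        q fails at w1, so □q is false at w1.
      At w1: ◇s requires s at some successor in {w0, w1, w3, w4, w5, w8}.
        s holds at w3, so ◇s is true at w1.
Satisfying worlds: {w5}

w5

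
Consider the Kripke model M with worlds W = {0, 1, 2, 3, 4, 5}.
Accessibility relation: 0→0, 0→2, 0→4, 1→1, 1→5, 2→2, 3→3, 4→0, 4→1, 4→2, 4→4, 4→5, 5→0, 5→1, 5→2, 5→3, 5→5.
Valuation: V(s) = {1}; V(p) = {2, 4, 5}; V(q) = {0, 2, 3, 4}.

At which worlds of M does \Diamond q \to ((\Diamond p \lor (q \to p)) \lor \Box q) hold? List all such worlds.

0, 1, 2, 3, 4, 5

Recall that \Box ψ holds at a world iff ψ holds at every accessible world, and \Diamond ψ holds iff ψ holds at some accessible world.
Let φ = \Diamond q \to ((\Diamond p \lor (q \to p)) \lor \Box q). Evaluate φ at each world:
  0 (successors {0, 2, 4}): φ is true.
  1 (successors {1, 5}): φ is true.
  2 (successors {2}): φ is true.
  3 (successors {3}): φ is true.
  4 (successors {0, 1, 2, 4, 5}): φ is true.
  5 (successors {0, 1, 2, 3, 5}): φ is true.
For instance, at 5:
  At 5: \Diamond q is true, (\Diamond p \lor (q \to p)) \lor \Box q is true, so \Diamond q \to ((\Diamond p \lor (q \to p)) \lor \Box q) is true.
    At 5: \Diamond q requires q at some successor in {0, 1, 2, 3, 5}.
      q holds at 0, so \Diamond q is true at 5.
    At 5: \Diamond p \lor (q \to p) is true, \Box q is false, so (\Diamond p \lor (q \to p)) \lor \Box q is true.
      At 5: \Diamond p is true, q \to p is true, so \Diamond p \lor (q \to p) is true.
      At 5: \Box q requires q at every successor {0, 1, 2, 3, 5}.
        q fails at 1, so \Box q is false at 5.
Satisfying worlds: {0, 1, 2, 3, 4, 5}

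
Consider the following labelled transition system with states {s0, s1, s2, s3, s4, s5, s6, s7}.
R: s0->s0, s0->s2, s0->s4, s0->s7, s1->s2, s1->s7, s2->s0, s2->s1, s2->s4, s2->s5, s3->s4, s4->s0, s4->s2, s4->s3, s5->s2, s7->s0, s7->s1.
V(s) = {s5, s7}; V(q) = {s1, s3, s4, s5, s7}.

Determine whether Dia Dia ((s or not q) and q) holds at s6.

No

Recall that Dia ψ holds at a world iff ψ holds at some accessible world.
At s6: no accessible worlds, so Dia Dia ((s or not q) and q) is false.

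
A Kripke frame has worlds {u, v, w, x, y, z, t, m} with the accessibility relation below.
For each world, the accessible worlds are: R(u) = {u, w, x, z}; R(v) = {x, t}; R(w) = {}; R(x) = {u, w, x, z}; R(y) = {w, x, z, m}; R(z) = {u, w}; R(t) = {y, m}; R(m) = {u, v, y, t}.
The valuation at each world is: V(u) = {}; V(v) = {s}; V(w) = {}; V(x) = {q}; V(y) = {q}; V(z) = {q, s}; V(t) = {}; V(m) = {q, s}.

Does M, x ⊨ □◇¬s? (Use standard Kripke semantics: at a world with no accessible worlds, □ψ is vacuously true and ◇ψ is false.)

At x: □◇¬s requires ◇¬s at every successor {u, w, x, z}.
  ◇¬s fails at w, so □◇¬s is false at x.
    At w: no accessible worlds, so ◇¬s is false.

No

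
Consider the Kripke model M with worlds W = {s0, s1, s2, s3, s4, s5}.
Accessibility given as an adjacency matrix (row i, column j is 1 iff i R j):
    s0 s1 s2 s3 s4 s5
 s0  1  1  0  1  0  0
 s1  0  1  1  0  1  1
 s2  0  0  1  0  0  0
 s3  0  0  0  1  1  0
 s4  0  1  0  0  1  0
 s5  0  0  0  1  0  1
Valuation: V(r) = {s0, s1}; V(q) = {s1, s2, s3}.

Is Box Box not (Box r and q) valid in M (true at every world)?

Yes

Recall that Box ψ holds at a world iff ψ holds at every accessible world, and Dia ψ holds iff ψ holds at some accessible world.
Let φ = Box Box not (Box r and q). Evaluate φ at each world:
  s0 (successors {s0, s1, s3}): φ is true.
  s1 (successors {s1, s2, s4, s5}): φ is true.
  s2 (successors {s2}): φ is true.
  s3 (successors {s3, s4}): φ is true.
  s4 (successors {s1, s4}): φ is true.
  s5 (successors {s3, s5}): φ is true.
For instance, at s2:
  At s2: Box Box not (Box r and q) requires Box not (Box r and q) at every successor {s2}.
      At s2: Box not (Box r and q) requires not (Box r and q) at every successor {s2}.
        At s2: not (Box r and q) is true.
      So Box not (Box r and q) is true at s2.
  So Box Box not (Box r and q) is true at s2.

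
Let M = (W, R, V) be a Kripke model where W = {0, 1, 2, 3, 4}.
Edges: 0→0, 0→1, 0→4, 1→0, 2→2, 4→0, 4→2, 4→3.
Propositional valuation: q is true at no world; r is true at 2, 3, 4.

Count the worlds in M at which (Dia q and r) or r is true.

Recall that Dia ψ holds at a world iff ψ holds at some accessible world.
Let φ = (Dia q and r) or r. Evaluate φ at each world:
  0 (successors {0, 1, 4}): φ is false.
  1 (successors {0}): φ is false.
  2 (successors {2}): φ is true.
  3 (successors ∅): φ is true.
  4 (successors {0, 2, 3}): φ is true.
For instance, at 0:
  At 0: Dia q and r is false, r is false, so (Dia q and r) or r is false.
    At 0: Dia q is false, r is false, so Dia q and r is false.
      At 0: Dia q requires q at some successor in {0, 1, 4}.
        At 0: q is false.
        At 1: q is false.
        At 4: q is false.
      So Dia q is false at 0.
Satisfying worlds: {2, 3, 4}

3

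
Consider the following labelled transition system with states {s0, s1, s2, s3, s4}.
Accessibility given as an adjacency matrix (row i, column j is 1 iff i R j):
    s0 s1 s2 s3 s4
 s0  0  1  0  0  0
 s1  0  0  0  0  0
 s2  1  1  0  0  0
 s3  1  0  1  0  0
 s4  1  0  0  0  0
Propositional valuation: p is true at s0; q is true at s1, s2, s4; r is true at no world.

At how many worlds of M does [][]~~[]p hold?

Recall that []ψ holds at a world iff ψ holds at every accessible world, and <>ψ holds iff ψ holds at some accessible world.
Let φ = [][]~~[]p. Evaluate φ at each world:
  s0 (successors {s1}): φ is true.
  s1 (successors ∅): φ is true.
  s2 (successors {s0, s1}): φ is true.
  s3 (successors {s0, s2}): φ is false.
  s4 (successors {s0}): φ is true.
For instance, at s3:
  At s3: [][]~~[]p requires []~~[]p at every successor {s0, s2}.
    []~~[]p fails at s2, so [][]~~[]p is false at s3.
      At s2: []~~[]p requires ~~[]p at every successor {s0, s1}.
        ~~[]p fails at s0, so []~~[]p is false at s2.
Satisfying worlds: {s0, s1, s2, s4}

4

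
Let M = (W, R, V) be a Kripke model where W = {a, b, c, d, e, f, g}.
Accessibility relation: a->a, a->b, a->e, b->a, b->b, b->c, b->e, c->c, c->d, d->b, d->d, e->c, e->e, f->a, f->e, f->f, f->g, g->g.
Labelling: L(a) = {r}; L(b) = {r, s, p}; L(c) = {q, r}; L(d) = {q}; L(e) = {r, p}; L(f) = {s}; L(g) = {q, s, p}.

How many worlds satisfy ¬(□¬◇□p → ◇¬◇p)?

Let φ = ¬(□¬◇□p → ◇¬◇p). Evaluate φ at each world:
  a (successors {a, b, e}): φ is true.
  b (successors {a, b, c, e}): φ is false.
  c (successors {c, d}): φ is false.
  d (successors {b, d}): φ is true.
  e (successors {c, e}): φ is false.
  f (successors {a, e, f, g}): φ is false.
  g (successors {g}): φ is false.
For instance, at c:
  At c: □¬◇□p → ◇¬◇p is true, so ¬(□¬◇□p → ◇¬◇p) is false.
    At c: □¬◇□p is true, ◇¬◇p is true, so □¬◇□p → ◇¬◇p is true.
      At c: □¬◇□p requires ¬◇□p at every successor {c, d}.
        At c: ¬◇□p is true.
        At d: ¬◇□p is true.
      So □¬◇□p is true at c.
      At c: ◇¬◇p requires ¬◇p at some successor in {c, d}.
        ¬◇p holds at c, so ◇¬◇p is true at c.
Satisfying worlds: {a, d}

2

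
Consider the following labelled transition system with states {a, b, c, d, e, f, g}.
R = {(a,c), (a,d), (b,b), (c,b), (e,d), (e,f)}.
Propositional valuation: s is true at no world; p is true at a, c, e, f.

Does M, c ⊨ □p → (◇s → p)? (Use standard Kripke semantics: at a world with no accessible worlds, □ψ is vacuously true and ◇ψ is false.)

Yes

Recall that □ψ holds at a world iff ψ holds at every accessible world, and ◇ψ holds iff ψ holds at some accessible world.
At c: □p is false, ◇s → p is true, so □p → (◇s → p) is true.
  At c: □p requires p at every successor {b}.
    p fails at b, so □p is false at c.
  At c: ◇s is false, p is true, so ◇s → p is true.
    At c: ◇s requires s at some successor in {b}.
      At b: s is false.
    So ◇s is false at c.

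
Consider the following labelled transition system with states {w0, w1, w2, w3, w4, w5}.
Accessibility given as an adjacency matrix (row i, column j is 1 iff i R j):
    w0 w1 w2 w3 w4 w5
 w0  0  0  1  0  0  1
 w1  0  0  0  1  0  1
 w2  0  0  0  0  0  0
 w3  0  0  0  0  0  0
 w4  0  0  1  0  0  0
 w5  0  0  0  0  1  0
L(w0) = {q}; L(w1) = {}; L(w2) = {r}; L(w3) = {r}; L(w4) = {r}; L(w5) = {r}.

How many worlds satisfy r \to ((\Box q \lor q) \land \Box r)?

Recall that \Box ψ holds at a world iff ψ holds at every accessible world, and \Diamond ψ holds iff ψ holds at some accessible world.
Let φ = r \to ((\Box q \lor q) \land \Box r). Evaluate φ at each world:
  w0 (successors {w2, w5}): φ is true.
  w1 (successors {w3, w5}): φ is true.
  w2 (successors ∅): φ is true.
  w3 (successors ∅): φ is true.
  w4 (successors {w2}): φ is false.
  w5 (successors {w4}): φ is false.
For instance, at w1:
  At w1: r is false, (\Box q \lor q) \land \Box r is false, so r \to ((\Box q \lor q) \land \Box r) is true.
    At w1: \Box q \lor q is false, \Box r is true, so (\Box q \lor q) \land \Box r is false.
      At w1: \Box q is false, q is false, so \Box q \lor q is false.
      At w1: \Box r requires r at every successor {w3, w5}.
        At w3: r is true.
        At w5: r is true.
      So \Box r is true at w1.
Satisfying worlds: {w0, w1, w2, w3}

4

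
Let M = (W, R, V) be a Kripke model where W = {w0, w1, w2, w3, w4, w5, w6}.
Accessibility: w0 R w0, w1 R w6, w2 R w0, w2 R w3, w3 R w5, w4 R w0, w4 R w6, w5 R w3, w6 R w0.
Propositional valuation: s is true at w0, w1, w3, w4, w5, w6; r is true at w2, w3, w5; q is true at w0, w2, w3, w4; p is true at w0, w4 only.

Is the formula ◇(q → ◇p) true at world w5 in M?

No

At w5: ◇(q → ◇p) requires q → ◇p at some successor in {w3}.
  At w3: q → ◇p is false.
So ◇(q → ◇p) is false at w5.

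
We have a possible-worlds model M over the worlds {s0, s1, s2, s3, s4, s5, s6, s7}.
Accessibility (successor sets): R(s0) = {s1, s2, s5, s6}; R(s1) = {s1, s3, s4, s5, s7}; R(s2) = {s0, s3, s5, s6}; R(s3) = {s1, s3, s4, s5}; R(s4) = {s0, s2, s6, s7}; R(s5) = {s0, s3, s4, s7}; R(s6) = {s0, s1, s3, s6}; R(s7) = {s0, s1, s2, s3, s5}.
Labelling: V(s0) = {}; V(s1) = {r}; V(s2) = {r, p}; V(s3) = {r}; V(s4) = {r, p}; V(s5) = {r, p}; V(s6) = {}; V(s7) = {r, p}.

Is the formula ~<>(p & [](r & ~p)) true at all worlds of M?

Let φ = ~<>(p & [](r & ~p)). Evaluate φ at each world:
  s0 (successors {s1, s2, s5, s6}): φ is true.
  s1 (successors {s1, s3, s4, s5, s7}): φ is true.
  s2 (successors {s0, s3, s5, s6}): φ is true.
  s3 (successors {s1, s3, s4, s5}): φ is true.
  s4 (successors {s0, s2, s6, s7}): φ is true.
  s5 (successors {s0, s3, s4, s7}): φ is true.
  s6 (successors {s0, s1, s3, s6}): φ is true.
  s7 (successors {s0, s1, s2, s3, s5}): φ is true.
For instance, at s4:
  At s4: <>(p & [](r & ~p)) is false, so ~<>(p & [](r & ~p)) is true.
    At s4: <>(p & [](r & ~p)) requires p & [](r & ~p) at some successor in {s0, s2, s6, s7}.
      At s0: p & [](r & ~p) is false.
      At s2: p & [](r & ~p) is false.
      At s6: p & [](r & ~p) is false.
      At s7: p & [](r & ~p) is false.
    So <>(p & [](r & ~p)) is false at s4.

Yes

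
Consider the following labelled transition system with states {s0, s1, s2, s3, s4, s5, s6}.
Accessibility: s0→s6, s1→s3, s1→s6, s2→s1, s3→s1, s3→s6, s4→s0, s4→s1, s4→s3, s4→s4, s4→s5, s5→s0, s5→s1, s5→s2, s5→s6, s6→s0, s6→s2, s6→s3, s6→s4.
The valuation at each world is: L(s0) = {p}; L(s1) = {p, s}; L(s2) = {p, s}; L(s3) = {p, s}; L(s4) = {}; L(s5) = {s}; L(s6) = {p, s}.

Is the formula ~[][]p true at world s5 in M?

Yes

Recall that []ψ holds at a world iff ψ holds at every accessible world, and <>ψ holds iff ψ holds at some accessible world.
At s5: [][]p is false, so ~[][]p is true.
  At s5: [][]p requires []p at every successor {s0, s1, s2, s6}.
    []p fails at s6, so [][]p is false at s5.
      At s6: []p requires p at every successor {s0, s2, s3, s4}.
        p fails at s4, so []p is false at s6.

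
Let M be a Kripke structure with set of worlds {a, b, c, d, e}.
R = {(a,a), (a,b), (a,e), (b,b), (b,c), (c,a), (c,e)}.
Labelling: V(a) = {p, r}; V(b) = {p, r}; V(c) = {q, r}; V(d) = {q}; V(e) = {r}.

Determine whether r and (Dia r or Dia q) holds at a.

Recall that Dia ψ holds at a world iff ψ holds at some accessible world.
At a: r is true, Dia r or Dia q is true, so r and (Dia r or Dia q) is true.
  At a: Dia r is true, Dia q is false, so Dia r or Dia q is true.
    At a: Dia r requires r at some successor in {a, b, e}.
      r holds at a, so Dia r is true at a.
    At a: Dia q requires q at some successor in {a, b, e}.
      At a: q is false.
      At b: q is false.
      At e: q is false.
    So Dia q is false at a.

Yes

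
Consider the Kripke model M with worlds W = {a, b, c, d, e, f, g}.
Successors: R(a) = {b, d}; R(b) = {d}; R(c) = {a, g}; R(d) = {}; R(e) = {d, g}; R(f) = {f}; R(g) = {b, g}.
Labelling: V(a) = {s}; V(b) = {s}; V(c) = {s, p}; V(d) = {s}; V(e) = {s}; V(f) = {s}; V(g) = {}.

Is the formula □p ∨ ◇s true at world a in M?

Yes

Recall that □ψ holds at a world iff ψ holds at every accessible world, and ◇ψ holds iff ψ holds at some accessible world.
At a: □p is false, ◇s is true, so □p ∨ ◇s is true.
  At a: □p requires p at every successor {b, d}.
    p fails at b, so □p is false at a.
  At a: ◇s requires s at some successor in {b, d}.
    s holds at b, so ◇s is true at a.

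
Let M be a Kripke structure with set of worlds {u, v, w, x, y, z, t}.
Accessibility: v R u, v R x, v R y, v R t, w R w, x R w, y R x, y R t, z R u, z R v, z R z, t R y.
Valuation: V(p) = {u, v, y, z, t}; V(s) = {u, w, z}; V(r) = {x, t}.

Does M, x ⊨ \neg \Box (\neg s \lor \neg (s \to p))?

No

At x: \Box (\neg s \lor \neg (s \to p)) is true, so \neg \Box (\neg s \lor \neg (s \to p)) is false.
  At x: \Box (\neg s \lor \neg (s \to p)) requires \neg s \lor \neg (s \to p) at every successor {w}.
    At w: \neg s \lor \neg (s \to p) is true.
  So \Box (\neg s \lor \neg (s \to p)) is true at x.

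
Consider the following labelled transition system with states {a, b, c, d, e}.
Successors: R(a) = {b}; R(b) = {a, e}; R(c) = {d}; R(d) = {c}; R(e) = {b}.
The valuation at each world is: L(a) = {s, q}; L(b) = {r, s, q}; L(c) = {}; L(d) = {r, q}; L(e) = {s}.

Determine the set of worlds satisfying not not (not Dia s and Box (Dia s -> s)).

Let φ = not not (not Dia s and Box (Dia s -> s)). Evaluate φ at each world:
  a (successors {b}): φ is false.
  b (successors {a, e}): φ is false.
  c (successors {d}): φ is true.
  d (successors {c}): φ is true.
  e (successors {b}): φ is false.
For instance, at a:
  At a: not (not Dia s and Box (Dia s -> s)) is true, so not not (not Dia s and Box (Dia s -> s)) is false.
    At a: not Dia s and Box (Dia s -> s) is false, so not (not Dia s and Box (Dia s -> s)) is true.
      At a: not Dia s is false, Box (Dia s -> s) is true, so not Dia s and Box (Dia s -> s) is false.
Satisfying worlds: {c, d}

c, d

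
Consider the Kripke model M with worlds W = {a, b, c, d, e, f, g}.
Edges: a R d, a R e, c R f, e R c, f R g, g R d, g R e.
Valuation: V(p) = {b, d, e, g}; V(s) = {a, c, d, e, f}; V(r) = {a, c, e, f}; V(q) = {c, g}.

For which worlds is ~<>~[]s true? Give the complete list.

a, b, d, e, f, g

Let φ = ~<>~[]s. Evaluate φ at each world:
  a (successors {d, e}): φ is true.
  b (successors ∅): φ is true.
  c (successors {f}): φ is false.
  d (successors ∅): φ is true.
  e (successors {c}): φ is true.
  f (successors {g}): φ is true.
  g (successors {d, e}): φ is true.
For instance, at f:
  At f: <>~[]s is false, so ~<>~[]s is true.
    At f: <>~[]s requires ~[]s at some successor in {g}.
      At g: ~[]s is false.
    So <>~[]s is false at f.
Satisfying worlds: {a, b, d, e, f, g}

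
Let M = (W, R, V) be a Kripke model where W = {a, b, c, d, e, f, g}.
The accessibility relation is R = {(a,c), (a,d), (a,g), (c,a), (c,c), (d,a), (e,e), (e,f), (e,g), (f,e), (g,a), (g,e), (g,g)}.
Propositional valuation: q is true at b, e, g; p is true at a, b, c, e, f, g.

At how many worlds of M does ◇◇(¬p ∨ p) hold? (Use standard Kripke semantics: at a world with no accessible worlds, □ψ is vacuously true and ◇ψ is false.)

Recall that ◇ψ holds at a world iff ψ holds at some accessible world.
Let φ = ◇◇(¬p ∨ p). Evaluate φ at each world:
  a (successors {c, d, g}): φ is true.
  b (successors ∅): φ is false.
  c (successors {a, c}): φ is true.
  d (successors {a}): φ is true.
  e (successors {e, f, g}): φ is true.
  f (successors {e}): φ is true.
  g (successors {a, e, g}): φ is true.
For instance, at a:
  At a: ◇◇(¬p ∨ p) requires ◇(¬p ∨ p) at some successor in {c, d, g}.
    ◇(¬p ∨ p) holds at c, so ◇◇(¬p ∨ p) is true at a.
      At c: ◇(¬p ∨ p) requires ¬p ∨ p at some successor in {a, c}.
        ¬p ∨ p holds at a, so ◇(¬p ∨ p) is true at c.
Satisfying worlds: {a, c, d, e, f, g}

6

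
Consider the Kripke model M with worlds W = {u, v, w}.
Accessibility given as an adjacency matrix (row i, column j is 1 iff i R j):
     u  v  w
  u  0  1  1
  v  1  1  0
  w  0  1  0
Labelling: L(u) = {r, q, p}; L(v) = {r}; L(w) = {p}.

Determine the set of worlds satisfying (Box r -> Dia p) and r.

Let φ = (Box r -> Dia p) and r. Evaluate φ at each world:
  u (successors {v, w}): φ is true.
  v (successors {u, v}): φ is true.
  w (successors {v}): φ is false.
For instance, at u:
  At u: Box r -> Dia p is true, r is true, so (Box r -> Dia p) and r is true.
    At u: Box r is false, Dia p is true, so Box r -> Dia p is true.
      At u: Box r requires r at every successor {v, w}.
        r fails at w, so Box r is false at u.
      At u: Dia p requires p at some successor in {v, w}.
        p holds at w, so Dia p is true at u.
Satisfying worlds: {u, v}

u, v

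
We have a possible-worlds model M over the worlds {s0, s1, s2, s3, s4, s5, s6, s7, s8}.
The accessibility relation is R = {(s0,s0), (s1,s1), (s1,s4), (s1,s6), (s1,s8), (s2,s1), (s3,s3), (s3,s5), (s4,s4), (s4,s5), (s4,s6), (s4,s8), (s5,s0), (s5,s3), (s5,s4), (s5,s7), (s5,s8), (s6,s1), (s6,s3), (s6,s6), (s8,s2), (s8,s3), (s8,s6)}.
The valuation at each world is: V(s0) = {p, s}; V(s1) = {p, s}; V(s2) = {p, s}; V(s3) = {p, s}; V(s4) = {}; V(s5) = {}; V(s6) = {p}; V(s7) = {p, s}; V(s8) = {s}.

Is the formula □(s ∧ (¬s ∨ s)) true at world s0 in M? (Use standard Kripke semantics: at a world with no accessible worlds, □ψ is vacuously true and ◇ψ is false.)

Recall that □ψ holds at a world iff ψ holds at every accessible world, and ◇ψ holds iff ψ holds at some accessible world.
At s0: □(s ∧ (¬s ∨ s)) requires s ∧ (¬s ∨ s) at every successor {s0}.
  At s0: s ∧ (¬s ∨ s) is true.
So □(s ∧ (¬s ∨ s)) is true at s0.

Yes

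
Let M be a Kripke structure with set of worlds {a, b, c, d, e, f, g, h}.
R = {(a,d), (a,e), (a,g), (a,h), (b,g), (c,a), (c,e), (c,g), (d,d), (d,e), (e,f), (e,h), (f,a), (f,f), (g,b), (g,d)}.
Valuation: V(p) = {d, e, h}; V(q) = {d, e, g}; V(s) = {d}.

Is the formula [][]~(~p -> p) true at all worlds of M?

No

Recall that []ψ holds at a world iff ψ holds at every accessible world, and <>ψ holds iff ψ holds at some accessible world.
Let φ = [][]~(~p -> p). Evaluate φ at each world:
  a (successors {d, e, g, h}): φ is false.
  b (successors {g}): φ is false.
  c (successors {a, e, g}): φ is false.
  d (successors {d, e}): φ is false.
  e (successors {f, h}): φ is true.
  f (successors {a, f}): φ is false.
  g (successors {b, d}): φ is false.
  h (successors ∅): φ is true.
Detail at a (counterexample):
  At a: [][]~(~p -> p) requires []~(~p -> p) at every successor {d, e, g, h}.
    []~(~p -> p) fails at d, so [][]~(~p -> p) is false at a.
      At d: []~(~p -> p) requires ~(~p -> p) at every successor {d, e}.
        ~(~p -> p) fails at d, so []~(~p -> p) is false at d.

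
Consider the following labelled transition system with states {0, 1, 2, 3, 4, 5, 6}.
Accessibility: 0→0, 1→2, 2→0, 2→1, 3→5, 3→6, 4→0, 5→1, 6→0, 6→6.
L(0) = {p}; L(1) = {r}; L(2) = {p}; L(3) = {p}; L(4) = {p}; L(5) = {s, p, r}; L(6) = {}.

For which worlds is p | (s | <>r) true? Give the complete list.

0, 2, 3, 4, 5

Let φ = p | (s | <>r). Evaluate φ at each world:
  0 (successors {0}): φ is true.
  1 (successors {2}): φ is false.
  2 (successors {0, 1}): φ is true.
  3 (successors {5, 6}): φ is true.
  4 (successors {0}): φ is true.
  5 (successors {1}): φ is true.
  6 (successors {0, 6}): φ is false.
For instance, at 0:
  At 0: p is true, s | <>r is false, so p | (s | <>r) is true.
    At 0: s is false, <>r is false, so s | <>r is false.
      At 0: <>r requires r at some successor in {0}.
        At 0: r is false.
      So <>r is false at 0.
Satisfying worlds: {0, 2, 3, 4, 5}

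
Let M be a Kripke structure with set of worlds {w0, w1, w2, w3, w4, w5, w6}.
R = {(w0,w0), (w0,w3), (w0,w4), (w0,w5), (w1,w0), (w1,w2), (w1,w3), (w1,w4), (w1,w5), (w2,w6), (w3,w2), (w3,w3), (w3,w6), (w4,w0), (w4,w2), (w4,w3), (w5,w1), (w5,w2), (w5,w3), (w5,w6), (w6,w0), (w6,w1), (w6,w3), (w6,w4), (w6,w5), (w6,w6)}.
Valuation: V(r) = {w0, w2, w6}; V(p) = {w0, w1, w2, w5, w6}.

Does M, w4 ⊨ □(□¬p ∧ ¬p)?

At w4: □(□¬p ∧ ¬p) requires □¬p ∧ ¬p at every successor {w0, w2, w3}.
  □¬p ∧ ¬p fails at w0, so □(□¬p ∧ ¬p) is false at w4.
    At w0: □¬p is false, ¬p is false, so □¬p ∧ ¬p is false.
      At w0: □¬p requires ¬p at every successor {w0, w3, w4, w5}.
        ¬p fails at w0, so □¬p is false at w0.

No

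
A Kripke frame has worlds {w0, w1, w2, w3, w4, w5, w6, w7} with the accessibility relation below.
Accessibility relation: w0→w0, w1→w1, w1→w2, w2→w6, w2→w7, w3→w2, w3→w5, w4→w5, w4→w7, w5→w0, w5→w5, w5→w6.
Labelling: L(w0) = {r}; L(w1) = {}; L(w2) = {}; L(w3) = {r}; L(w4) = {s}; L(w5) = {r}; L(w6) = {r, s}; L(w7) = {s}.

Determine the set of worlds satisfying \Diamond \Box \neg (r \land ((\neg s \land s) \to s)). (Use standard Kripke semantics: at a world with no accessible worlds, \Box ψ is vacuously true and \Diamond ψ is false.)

Recall that \Box ψ holds at a world iff ψ holds at every accessible world, and \Diamond ψ holds iff ψ holds at some accessible world.
Let φ = \Diamond \Box \neg (r \land ((\neg s \land s) \to s)). Evaluate φ at each world:
  w0 (successors {w0}): φ is false.
  w1 (successors {w1, w2}): φ is true.
  w2 (successors {w6, w7}): φ is true.
  w3 (successors {w2, w5}): φ is false.
  w4 (successors {w5, w7}): φ is true.
  w5 (successors {w0, w5, w6}): φ is true.
  w6 (successors ∅): φ is false.
  w7 (successors ∅): φ is false.
For instance, at w1:
  At w1: \Diamond \Box \neg (r \land ((\neg s \land s) \to s)) requires \Box \neg (r \land ((\neg s \land s) \to s)) at some successor in {w1, w2}.
    \Box \neg (r \land ((\neg s \land s) \to s)) holds at w1, so \Diamond \Box \neg (r \land ((\neg s \land s) \to s)) is true at w1.
      At w1: \Box \neg (r \land ((\neg s \land s) \to s)) requires \neg (r \land ((\neg s \land s) \to s)) at every successor {w1, w2}.
        At w1: \neg (r \land ((\neg s \land s) \to s)) is true.
        At w2: \neg (r \land ((\neg s \land s) \to s)) is true.
      So \Box \neg (r \land ((\neg s \land s) \to s)) is true at w1.
Satisfying worlds: {w1, w2, w4, w5}

w1, w2, w4, w5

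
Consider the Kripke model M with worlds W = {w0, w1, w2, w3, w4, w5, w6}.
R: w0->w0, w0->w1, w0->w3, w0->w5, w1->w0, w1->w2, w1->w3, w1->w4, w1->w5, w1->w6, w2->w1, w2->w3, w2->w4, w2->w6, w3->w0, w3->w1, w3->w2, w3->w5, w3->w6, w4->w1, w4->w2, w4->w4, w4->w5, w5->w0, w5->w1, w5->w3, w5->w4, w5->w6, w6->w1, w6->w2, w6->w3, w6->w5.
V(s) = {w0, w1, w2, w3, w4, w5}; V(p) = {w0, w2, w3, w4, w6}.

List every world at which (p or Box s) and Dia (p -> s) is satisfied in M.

Let φ = (p or Box s) and Dia (p -> s). Evaluate φ at each world:
  w0 (successors {w0, w1, w3, w5}): φ is true.
  w1 (successors {w0, w2, w3, w4, w5, w6}): φ is false.
  w2 (successors {w1, w3, w4, w6}): φ is true.
  w3 (successors {w0, w1, w2, w5, w6}): φ is true.
  w4 (successors {w1, w2, w4, w5}): φ is true.
  w5 (successors {w0, w1, w3, w4, w6}): φ is false.
  w6 (successors {w1, w2, w3, w5}): φ is true.
For instance, at w1:
  At w1: p or Box s is false, Dia (p -> s) is true, so (p or Box s) and Dia (p -> s) is false.
    At w1: p is false, Box s is false, so p or Box s is false.
      At w1: Box s requires s at every successor {w0, w2, w3, w4, w5, w6}.
        s fails at w6, so Box s is false at w1.
    At w1: Dia (p -> s) requires p -> s at some successor in {w0, w2, w3, w4, w5, w6}.
      p -> s holds at w0, so Dia (p -> s) is true at w1.
Satisfying worlds: {w0, w2, w3, w4, w6}

w0, w2, w3, w4, w6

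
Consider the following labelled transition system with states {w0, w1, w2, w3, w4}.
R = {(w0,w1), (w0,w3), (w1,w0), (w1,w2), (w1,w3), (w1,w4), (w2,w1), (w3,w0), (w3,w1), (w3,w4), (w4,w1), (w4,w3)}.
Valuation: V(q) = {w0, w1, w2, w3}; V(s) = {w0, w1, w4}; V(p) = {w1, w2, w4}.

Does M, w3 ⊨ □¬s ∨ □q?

Recall that □ψ holds at a world iff ψ holds at every accessible world, and ◇ψ holds iff ψ holds at some accessible world.
At w3: □¬s is false, □q is false, so □¬s ∨ □q is false.
  At w3: □¬s requires ¬s at every successor {w0, w1, w4}.
    ¬s fails at w0, so □¬s is false at w3.
  At w3: □q requires q at every successor {w0, w1, w4}.
    q fails at w4, so □q is false at w3.

No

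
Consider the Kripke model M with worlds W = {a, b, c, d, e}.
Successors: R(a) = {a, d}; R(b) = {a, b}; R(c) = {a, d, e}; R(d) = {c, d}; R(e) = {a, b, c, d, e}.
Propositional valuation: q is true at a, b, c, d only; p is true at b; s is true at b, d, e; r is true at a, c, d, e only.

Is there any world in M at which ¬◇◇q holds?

No

Let φ = ¬◇◇q. Evaluate φ at each world:
  a (successors {a, d}): φ is false.
  b (successors {a, b}): φ is false.
  c (successors {a, d, e}): φ is false.
  d (successors {c, d}): φ is false.
  e (successors {a, b, c, d, e}): φ is false.
For instance, at e:
  At e: ◇◇q is true, so ¬◇◇q is false.
    At e: ◇◇q requires ◇q at some successor in {a, b, c, d, e}.
      ◇q holds at a, so ◇◇q is true at e.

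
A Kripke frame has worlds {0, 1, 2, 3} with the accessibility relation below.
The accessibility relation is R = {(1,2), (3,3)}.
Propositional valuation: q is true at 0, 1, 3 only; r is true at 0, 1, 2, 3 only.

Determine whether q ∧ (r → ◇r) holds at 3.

At 3: q is true, r → ◇r is true, so q ∧ (r → ◇r) is true.
  At 3: r is true, ◇r is true, so r → ◇r is true.
    At 3: ◇r requires r at some successor in {3}.
      r holds at 3, so ◇r is true at 3.

Yes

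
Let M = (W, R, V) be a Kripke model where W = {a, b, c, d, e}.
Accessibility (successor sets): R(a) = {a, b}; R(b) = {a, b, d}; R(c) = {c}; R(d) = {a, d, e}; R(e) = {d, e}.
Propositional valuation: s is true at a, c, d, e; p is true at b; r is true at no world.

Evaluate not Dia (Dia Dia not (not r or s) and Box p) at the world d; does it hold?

Yes

At d: Dia (Dia Dia not (not r or s) and Box p) is false, so not Dia (Dia Dia not (not r or s) and Box p) is true.
  At d: Dia (Dia Dia not (not r or s) and Box p) requires Dia Dia not (not r or s) and Box p at some successor in {a, d, e}.
    At a: Dia Dia not (not r or s) and Box p is false.
    At d: Dia Dia not (not r or s) and Box p is false.
    At e: Dia Dia not (not r or s) and Box p is false.
  So Dia (Dia Dia not (not r or s) and Box p) is false at d.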